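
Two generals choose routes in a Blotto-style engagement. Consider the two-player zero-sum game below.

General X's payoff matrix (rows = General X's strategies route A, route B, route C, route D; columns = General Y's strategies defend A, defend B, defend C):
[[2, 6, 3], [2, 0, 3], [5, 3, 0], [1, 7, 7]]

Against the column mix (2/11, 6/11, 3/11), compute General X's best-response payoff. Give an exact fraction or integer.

route A: (2)·(2/11) + (6)·(6/11) + (3)·(3/11) = 49/11.
route B: (2)·(2/11) + (0)·(6/11) + (3)·(3/11) = 13/11.
route C: (5)·(2/11) + (3)·(6/11) + (0)·(3/11) = 28/11.
route D: (1)·(2/11) + (7)·(6/11) + (7)·(3/11) = 65/11.
The best pure response is route D with expected payoff 65/11.

65/11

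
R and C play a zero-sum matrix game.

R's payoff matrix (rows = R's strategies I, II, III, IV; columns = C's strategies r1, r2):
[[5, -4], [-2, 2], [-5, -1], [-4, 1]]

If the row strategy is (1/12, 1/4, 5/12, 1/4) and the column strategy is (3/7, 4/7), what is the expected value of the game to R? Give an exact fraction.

Against (3/7, 4/7), each row's expected payoff is I: -1/7; II: 2/7; III: -19/7; IV: -8/7.
Taking the (1/12, 1/4, 5/12, 1/4)-weighted average: (1/12)·(-1/7) + (1/4)·(2/7) + (5/12)·(-19/7) + (1/4)·(-8/7) = -19/14.

-19/14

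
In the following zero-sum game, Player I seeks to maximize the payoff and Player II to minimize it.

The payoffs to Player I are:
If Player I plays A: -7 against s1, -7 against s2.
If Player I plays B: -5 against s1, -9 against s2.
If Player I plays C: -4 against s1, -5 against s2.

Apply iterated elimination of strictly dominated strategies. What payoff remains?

-5

Row A is strictly dominated by row C (-4>-7, -5>-7); eliminate A.
Row B is strictly dominated by row C (-4>-5, -5>-9); eliminate B.
Column s1 is strictly dominated by s2 for Player II (-5<-4); eliminate s1.
Only (C, s2) remains, with payoff -5.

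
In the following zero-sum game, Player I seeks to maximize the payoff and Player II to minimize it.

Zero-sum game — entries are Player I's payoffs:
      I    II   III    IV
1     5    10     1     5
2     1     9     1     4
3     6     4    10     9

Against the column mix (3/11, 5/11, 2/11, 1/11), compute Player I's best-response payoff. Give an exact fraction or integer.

72/11

1: (5)·(3/11) + (10)·(5/11) + (1)·(2/11) + (5)·(1/11) = 72/11.
2: (1)·(3/11) + (9)·(5/11) + (1)·(2/11) + (4)·(1/11) = 54/11.
3: (6)·(3/11) + (4)·(5/11) + (10)·(2/11) + (9)·(1/11) = 67/11.
The best pure response is 1 with expected payoff 72/11.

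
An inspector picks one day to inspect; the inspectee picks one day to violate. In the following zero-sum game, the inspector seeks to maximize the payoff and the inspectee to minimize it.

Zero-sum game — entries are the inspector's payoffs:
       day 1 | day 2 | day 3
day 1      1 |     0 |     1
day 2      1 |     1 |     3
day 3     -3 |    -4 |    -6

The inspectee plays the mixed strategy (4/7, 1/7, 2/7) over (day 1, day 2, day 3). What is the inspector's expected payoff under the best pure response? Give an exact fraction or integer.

day 1: (1)·(4/7) + (0)·(1/7) + (1)·(2/7) = 6/7.
day 2: (1)·(4/7) + (1)·(1/7) + (3)·(2/7) = 11/7.
day 3: (-3)·(4/7) + (-4)·(1/7) + (-6)·(2/7) = -4.
The best pure response is day 2 with expected payoff 11/7.

11/7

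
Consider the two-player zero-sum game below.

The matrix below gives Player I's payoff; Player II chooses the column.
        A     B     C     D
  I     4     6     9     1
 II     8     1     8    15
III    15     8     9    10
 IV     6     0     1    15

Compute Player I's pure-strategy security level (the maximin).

The worst-case payoff for each row is I: 1, II: 1, III: 8, IV: 0.
The best of these is 8.

8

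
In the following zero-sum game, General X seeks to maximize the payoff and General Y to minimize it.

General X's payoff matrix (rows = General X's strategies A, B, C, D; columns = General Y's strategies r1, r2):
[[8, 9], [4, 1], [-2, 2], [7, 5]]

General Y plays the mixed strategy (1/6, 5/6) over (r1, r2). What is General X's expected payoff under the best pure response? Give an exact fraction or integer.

A: (8)·(1/6) + (9)·(5/6) = 53/6.
B: (4)·(1/6) + (1)·(5/6) = 3/2.
C: (-2)·(1/6) + (2)·(5/6) = 4/3.
D: (7)·(1/6) + (5)·(5/6) = 16/3.
The best pure response is A with expected payoff 53/6.

53/6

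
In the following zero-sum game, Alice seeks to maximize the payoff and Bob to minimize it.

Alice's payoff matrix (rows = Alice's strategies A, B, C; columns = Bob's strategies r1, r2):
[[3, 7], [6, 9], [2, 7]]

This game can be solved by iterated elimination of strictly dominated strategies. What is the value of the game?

Row A is strictly dominated by row B (6>3, 9>7); eliminate A.
Column r2 is strictly dominated by r1 for Bob (6<9, 2<7); eliminate r2.
Row C is strictly dominated by row B (6>2); eliminate C.
Only (B, r1) remains, with payoff 6.

6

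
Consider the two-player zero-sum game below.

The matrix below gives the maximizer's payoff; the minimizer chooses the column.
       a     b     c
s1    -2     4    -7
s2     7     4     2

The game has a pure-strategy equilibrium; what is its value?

2

Row minima: -7, 2 → the maximizer's maximin is 2.
Column maxima: 7, 4, 2 → the minimizer's minimax is 2.
They coincide at (s2, c), so the value is 2.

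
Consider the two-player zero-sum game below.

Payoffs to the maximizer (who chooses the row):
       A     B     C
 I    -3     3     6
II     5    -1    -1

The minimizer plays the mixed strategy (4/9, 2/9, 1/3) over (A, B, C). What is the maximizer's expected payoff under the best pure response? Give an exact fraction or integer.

5/3

I: (-3)·(4/9) + (3)·(2/9) + (6)·(1/3) = 4/3.
II: (5)·(4/9) + (-1)·(2/9) + (-1)·(1/3) = 5/3.
The best pure response is II with expected payoff 5/3.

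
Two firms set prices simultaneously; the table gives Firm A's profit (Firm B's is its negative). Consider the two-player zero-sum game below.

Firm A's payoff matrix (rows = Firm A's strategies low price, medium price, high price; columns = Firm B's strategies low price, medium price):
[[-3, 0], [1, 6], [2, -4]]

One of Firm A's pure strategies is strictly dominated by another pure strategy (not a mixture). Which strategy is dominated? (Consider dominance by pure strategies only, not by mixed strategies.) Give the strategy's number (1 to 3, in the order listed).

1

Compare low price with medium price: 1 > -3, 6 > 0.
So medium price strictly dominates low price for Firm A; low price is strictly dominated.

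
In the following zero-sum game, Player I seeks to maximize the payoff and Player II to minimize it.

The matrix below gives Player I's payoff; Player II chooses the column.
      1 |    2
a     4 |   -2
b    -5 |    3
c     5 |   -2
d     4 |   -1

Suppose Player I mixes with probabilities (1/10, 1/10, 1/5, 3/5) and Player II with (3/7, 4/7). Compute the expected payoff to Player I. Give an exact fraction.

Against (3/7, 4/7), each row's expected payoff is a: 4/7; b: -3/7; c: 1; d: 8/7.
Taking the (1/10, 1/10, 1/5, 3/5)-weighted average: (1/10)·(4/7) + (1/10)·(-3/7) + (1/5)·(1) + (3/5)·(8/7) = 9/10.

9/10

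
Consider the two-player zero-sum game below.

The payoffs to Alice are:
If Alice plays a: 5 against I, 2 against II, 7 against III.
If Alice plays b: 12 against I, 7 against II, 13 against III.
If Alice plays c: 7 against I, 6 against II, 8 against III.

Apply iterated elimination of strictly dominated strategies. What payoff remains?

Row c is strictly dominated by row b (12>7, 7>6, 13>8); eliminate c.
Row a is strictly dominated by row b (12>5, 7>2, 13>7); eliminate a.
Column I is strictly dominated by II for Bob (7<12); eliminate I.
Column III is strictly dominated by II for Bob (7<13); eliminate III.
Only (b, II) remains, with payoff 7.

7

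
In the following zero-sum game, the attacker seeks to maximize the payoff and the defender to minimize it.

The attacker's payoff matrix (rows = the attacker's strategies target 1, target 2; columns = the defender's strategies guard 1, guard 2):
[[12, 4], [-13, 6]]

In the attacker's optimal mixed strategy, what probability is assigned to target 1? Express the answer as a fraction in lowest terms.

Row minima are 4 and -13, so the attacker's maximin is 4; column maxima are 12 and 6, so the defender's minimax is 6. These differ, so the equilibrium is in mixed strategies.
Let the attacker play target 1 with probability p. The defender is indifferent when 12p − 13(1−p) = 4p + 6(1−p), giving p = 19/27.

19/27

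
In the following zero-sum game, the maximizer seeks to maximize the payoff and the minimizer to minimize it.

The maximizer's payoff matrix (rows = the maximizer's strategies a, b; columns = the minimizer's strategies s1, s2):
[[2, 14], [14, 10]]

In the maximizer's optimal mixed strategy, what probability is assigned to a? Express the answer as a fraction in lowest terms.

1/4

Row minima are 2 and 10, so the maximizer's maximin is 10; column maxima are 14 and 14, so the minimizer's minimax is 14. These differ, so the equilibrium is in mixed strategies.
Let the maximizer play a with probability p. The minimizer is indifferent when 2p + 14(1−p) = 14p + 10(1−p), giving p = 1/4.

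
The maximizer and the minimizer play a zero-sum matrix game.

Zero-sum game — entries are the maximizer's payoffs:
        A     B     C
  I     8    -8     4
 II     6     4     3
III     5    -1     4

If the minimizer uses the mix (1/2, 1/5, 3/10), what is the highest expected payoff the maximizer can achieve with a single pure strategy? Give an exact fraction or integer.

47/10

I: (8)·(1/2) + (-8)·(1/5) + (4)·(3/10) = 18/5.
II: (6)·(1/2) + (4)·(1/5) + (3)·(3/10) = 47/10.
III: (5)·(1/2) + (-1)·(1/5) + (4)·(3/10) = 7/2.
The best pure response is II with expected payoff 47/10.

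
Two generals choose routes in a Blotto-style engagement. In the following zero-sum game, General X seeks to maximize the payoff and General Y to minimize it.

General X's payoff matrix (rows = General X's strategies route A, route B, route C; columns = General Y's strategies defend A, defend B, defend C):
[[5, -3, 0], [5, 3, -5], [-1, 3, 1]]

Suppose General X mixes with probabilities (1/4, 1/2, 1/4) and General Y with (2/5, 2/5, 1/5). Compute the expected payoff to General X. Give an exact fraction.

31/20

Against (2/5, 2/5, 1/5), each row's expected payoff is route A: 4/5; route B: 11/5; route C: 1.
Taking the (1/4, 1/2, 1/4)-weighted average: (1/4)·(4/5) + (1/2)·(11/5) + (1/4)·(1) = 31/20.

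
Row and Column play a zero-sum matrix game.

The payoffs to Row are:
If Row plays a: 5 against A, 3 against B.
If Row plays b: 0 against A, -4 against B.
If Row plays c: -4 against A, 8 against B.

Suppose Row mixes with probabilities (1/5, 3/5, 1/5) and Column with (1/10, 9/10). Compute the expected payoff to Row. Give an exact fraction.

-4/25

Against (1/10, 9/10), each row's expected payoff is a: 16/5; b: -18/5; c: 34/5.
Taking the (1/5, 3/5, 1/5)-weighted average: (1/5)·(16/5) + (3/5)·(-18/5) + (1/5)·(34/5) = -4/25.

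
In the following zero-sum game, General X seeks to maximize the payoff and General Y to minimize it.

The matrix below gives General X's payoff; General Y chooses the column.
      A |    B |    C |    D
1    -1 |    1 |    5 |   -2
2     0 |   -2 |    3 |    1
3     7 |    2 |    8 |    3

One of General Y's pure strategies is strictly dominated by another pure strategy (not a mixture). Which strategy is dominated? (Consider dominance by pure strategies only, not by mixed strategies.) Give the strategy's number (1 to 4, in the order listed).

General Y prefers columns that give General X less. Compare C with A: -1 < 5, 0 < 3, 7 < 8.
So A strictly dominates C for General Y; C is strictly dominated.

3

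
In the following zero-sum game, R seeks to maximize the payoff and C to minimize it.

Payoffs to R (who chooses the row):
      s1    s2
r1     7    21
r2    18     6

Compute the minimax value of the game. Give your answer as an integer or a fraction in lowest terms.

168/13

Row minima are 7 and 6, so R's maximin is 7; column maxima are 18 and 21, so C's minimax is 18. These differ, so the equilibrium is in mixed strategies.
Let R play r1 with probability p. C is indifferent when 7p + 18(1−p) = 21p + 6(1−p), giving p = 6/13.
Let C play s1 with probability q. R is indifferent when 7q + 21(1−q) = 18q + 6(1−q), giving q = 15/26.
The value is 7·(15/26) + (21)·(11/26) = 168/13.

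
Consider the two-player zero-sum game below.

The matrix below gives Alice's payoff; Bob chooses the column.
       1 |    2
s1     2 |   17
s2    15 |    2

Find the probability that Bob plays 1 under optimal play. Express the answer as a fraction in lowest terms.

Row minima are 2 and 2, so Alice's maximin is 2; column maxima are 15 and 17, so Bob's minimax is 15. These differ, so the equilibrium is in mixed strategies.
Let Bob play 1 with probability q. Alice is indifferent when 2q + 17(1−q) = 15q + 2(1−q), giving q = 15/28.

15/28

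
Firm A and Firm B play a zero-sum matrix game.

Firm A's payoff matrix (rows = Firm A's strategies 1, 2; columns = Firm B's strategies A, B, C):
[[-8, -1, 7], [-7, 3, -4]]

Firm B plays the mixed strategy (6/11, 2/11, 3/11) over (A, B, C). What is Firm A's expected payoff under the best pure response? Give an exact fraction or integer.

1: (-8)·(6/11) + (-1)·(2/11) + (7)·(3/11) = -29/11.
2: (-7)·(6/11) + (3)·(2/11) + (-4)·(3/11) = -48/11.
The best pure response is 1 with expected payoff -29/11.

-29/11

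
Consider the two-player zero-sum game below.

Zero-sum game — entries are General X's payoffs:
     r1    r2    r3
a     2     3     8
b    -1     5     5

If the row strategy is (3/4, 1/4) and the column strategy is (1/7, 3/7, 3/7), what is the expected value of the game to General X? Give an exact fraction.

67/14

Against (1/7, 3/7, 3/7), each row's expected payoff is a: 5; b: 29/7.
Taking the (3/4, 1/4)-weighted average: (3/4)·(5) + (1/4)·(29/7) = 67/14.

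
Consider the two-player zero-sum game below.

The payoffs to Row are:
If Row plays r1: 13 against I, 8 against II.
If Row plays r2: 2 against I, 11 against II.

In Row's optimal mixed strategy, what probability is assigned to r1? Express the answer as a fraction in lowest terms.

Row minima are 8 and 2, so Row's maximin is 8; column maxima are 13 and 11, so Column's minimax is 11. These differ, so the equilibrium is in mixed strategies.
Let Row play r1 with probability p. Column is indifferent when 13p + 2(1−p) = 8p + 11(1−p), giving p = 9/14.

9/14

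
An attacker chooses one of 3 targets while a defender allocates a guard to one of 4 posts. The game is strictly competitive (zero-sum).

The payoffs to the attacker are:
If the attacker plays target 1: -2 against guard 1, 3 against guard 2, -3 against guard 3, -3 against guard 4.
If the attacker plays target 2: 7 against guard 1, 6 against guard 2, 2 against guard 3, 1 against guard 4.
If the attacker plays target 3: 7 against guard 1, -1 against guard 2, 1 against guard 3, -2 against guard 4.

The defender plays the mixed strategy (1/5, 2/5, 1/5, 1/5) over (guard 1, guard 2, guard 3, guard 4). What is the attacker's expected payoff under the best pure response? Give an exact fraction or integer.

target 1: (-2)·(1/5) + (3)·(2/5) + (-3)·(1/5) + (-3)·(1/5) = -2/5.
target 2: (7)·(1/5) + (6)·(2/5) + (2)·(1/5) + (1)·(1/5) = 22/5.
target 3: (7)·(1/5) + (-1)·(2/5) + (1)·(1/5) + (-2)·(1/5) = 4/5.
The best pure response is target 2 with expected payoff 22/5.

22/5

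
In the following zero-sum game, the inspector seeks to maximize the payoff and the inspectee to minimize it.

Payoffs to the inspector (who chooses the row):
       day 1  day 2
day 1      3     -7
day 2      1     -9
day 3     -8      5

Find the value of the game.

Row day 2 is strictly dominated by row day 1, so the inspector never plays it.
The remaining 2×2 game on (day 1, day 3) × (day 1, day 2) has no saddle point. Let the inspector play day 1 with probability p; indifference gives 3p − 8(1−p) = −7p + 5(1−p), so p = 13/23.
Similarly the inspectee's optimal q on day 1 is 12/23, and the value is 3·(12/23) + (-7)·(11/23) = -41/23.

-41/23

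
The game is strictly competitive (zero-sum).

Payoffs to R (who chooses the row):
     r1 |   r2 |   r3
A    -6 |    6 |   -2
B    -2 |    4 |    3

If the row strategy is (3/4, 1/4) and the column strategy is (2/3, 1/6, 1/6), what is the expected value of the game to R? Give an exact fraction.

Against (2/3, 1/6, 1/6), each row's expected payoff is A: -10/3; B: -1/6.
Taking the (3/4, 1/4)-weighted average: (3/4)·(-10/3) + (1/4)·(-1/6) = -61/24.

-61/24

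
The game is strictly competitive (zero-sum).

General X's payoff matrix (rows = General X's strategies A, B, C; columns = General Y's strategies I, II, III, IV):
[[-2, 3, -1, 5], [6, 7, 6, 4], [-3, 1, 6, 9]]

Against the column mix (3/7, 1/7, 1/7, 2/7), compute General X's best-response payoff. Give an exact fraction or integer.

39/7

A: (-2)·(3/7) + (3)·(1/7) + (-1)·(1/7) + (5)·(2/7) = 6/7.
B: (6)·(3/7) + (7)·(1/7) + (6)·(1/7) + (4)·(2/7) = 39/7.
C: (-3)·(3/7) + (1)·(1/7) + (6)·(1/7) + (9)·(2/7) = 16/7.
The best pure response is B with expected payoff 39/7.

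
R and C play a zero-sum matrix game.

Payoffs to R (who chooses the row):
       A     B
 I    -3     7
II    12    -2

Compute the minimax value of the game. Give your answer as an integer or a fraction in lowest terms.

Row minima are -3 and -2, so R's maximin is -2; column maxima are 12 and 7, so C's minimax is 7. These differ, so the equilibrium is in mixed strategies.
Let R play I with probability p. C is indifferent when −3p + 12(1−p) = 7p − 2(1−p), giving p = 7/12.
Let C play A with probability q. R is indifferent when −3q + 7(1−q) = 12q − 2(1−q), giving q = 3/8.
The value is -3·(3/8) + (7)·(5/8) = 13/4.

13/4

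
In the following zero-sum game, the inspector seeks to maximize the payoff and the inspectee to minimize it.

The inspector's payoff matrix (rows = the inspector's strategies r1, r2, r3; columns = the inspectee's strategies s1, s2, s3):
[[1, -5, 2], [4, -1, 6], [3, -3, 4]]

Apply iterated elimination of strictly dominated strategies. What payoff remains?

-1

Column s3 is strictly dominated by s1 for the inspectee (1<2, 4<6, 3<4); eliminate s3.
Column s1 is strictly dominated by s2 for the inspectee (-5<1, -1<4, -3<3); eliminate s1.
Row r3 is strictly dominated by row r2 (-1>-3); eliminate r3.
Row r1 is strictly dominated by row r2 (-1>-5); eliminate r1.
Only (r2, s2) remains, with payoff -1.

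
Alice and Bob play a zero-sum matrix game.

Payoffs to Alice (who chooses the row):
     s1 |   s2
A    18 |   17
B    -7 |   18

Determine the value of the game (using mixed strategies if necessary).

443/26

Row minima are 17 and -7, so Alice's maximin is 17; column maxima are 18 and 18, so Bob's minimax is 18. These differ, so the equilibrium is in mixed strategies.
Let Alice play A with probability p. Bob is indifferent when 18p − 7(1−p) = 17p + 18(1−p), giving p = 25/26.
Let Bob play s1 with probability q. Alice is indifferent when 18q + 17(1−q) = −7q + 18(1−q), giving q = 1/26.
The value is 18·(1/26) + (17)·(25/26) = 443/26.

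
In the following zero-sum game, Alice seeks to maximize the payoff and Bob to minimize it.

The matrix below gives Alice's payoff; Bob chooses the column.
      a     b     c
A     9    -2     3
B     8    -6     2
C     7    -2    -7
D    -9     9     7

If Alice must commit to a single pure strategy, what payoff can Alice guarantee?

The worst-case payoff for each row is A: -2, B: -6, C: -7, D: -9.
The best of these is -2.

-2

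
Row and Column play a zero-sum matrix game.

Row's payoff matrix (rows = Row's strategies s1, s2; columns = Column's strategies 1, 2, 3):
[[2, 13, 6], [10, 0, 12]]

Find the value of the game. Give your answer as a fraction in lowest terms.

130/21

Column 3 is strictly dominated by 1 for Column (it gives Row more in every row).
The remaining 2×2 game on (s1, s2) × (1, 2) has no saddle point. Let Row play s1 with probability p; indifference gives 2p + 10(1−p) = 13p, so p = 10/21.
Similarly Column's optimal q on 1 is 13/21, and the value is 2·(13/21) + (13)·(8/21) = 130/21.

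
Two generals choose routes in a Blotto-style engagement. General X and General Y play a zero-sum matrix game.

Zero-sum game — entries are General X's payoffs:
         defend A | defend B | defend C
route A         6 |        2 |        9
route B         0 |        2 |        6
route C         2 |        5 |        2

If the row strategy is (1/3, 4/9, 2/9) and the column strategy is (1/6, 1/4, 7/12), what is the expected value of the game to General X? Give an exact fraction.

167/36

Against (1/6, 1/4, 7/12), each row's expected payoff is route A: 27/4; route B: 4; route C: 11/4.
Taking the (1/3, 4/9, 2/9)-weighted average: (1/3)·(27/4) + (4/9)·(4) + (2/9)·(11/4) = 167/36.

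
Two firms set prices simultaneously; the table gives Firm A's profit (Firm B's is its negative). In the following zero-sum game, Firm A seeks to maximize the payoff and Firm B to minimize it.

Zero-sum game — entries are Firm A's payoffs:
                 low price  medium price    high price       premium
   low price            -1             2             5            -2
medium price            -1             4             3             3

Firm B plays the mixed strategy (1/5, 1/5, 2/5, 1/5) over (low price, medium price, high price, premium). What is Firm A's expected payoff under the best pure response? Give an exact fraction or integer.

12/5

low price: (-1)·(1/5) + (2)·(1/5) + (5)·(2/5) + (-2)·(1/5) = 9/5.
medium price: (-1)·(1/5) + (4)·(1/5) + (3)·(2/5) + (3)·(1/5) = 12/5.
The best pure response is medium price with expected payoff 12/5.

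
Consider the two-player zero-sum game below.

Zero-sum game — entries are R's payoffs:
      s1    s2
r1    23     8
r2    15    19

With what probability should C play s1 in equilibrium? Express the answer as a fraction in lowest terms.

Row minima are 8 and 15, so R's maximin is 15; column maxima are 23 and 19, so C's minimax is 19. These differ, so the equilibrium is in mixed strategies.
Let C play s1 with probability q. R is indifferent when 23q + 8(1−q) = 15q + 19(1−q), giving q = 11/19.

11/19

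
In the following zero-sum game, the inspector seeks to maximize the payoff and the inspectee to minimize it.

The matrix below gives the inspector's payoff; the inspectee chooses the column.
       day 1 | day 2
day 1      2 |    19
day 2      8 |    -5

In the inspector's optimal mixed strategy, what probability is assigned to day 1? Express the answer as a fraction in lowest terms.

13/30

Row minima are 2 and -5, so the inspector's maximin is 2; column maxima are 8 and 19, so the inspectee's minimax is 8. These differ, so the equilibrium is in mixed strategies.
Let the inspector play day 1 with probability p. The inspectee is indifferent when 2p + 8(1−p) = 19p − 5(1−p), giving p = 13/30.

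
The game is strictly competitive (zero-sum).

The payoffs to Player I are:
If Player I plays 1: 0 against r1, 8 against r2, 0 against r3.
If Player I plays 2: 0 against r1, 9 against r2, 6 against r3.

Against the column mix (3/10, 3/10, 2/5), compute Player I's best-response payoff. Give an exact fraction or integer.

51/10

1: (0)·(3/10) + (8)·(3/10) + (0)·(2/5) = 12/5.
2: (0)·(3/10) + (9)·(3/10) + (6)·(2/5) = 51/10.
The best pure response is 2 with expected payoff 51/10.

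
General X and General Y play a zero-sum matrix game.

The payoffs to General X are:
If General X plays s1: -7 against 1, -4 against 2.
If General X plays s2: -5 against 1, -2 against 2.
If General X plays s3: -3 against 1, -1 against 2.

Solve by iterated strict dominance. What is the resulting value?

Row s2 is strictly dominated by row s3 (-3>-5, -1>-2); eliminate s2.
Column 2 is strictly dominated by 1 for General Y (-7<-4, -3<-1); eliminate 2.
Row s1 is strictly dominated by row s3 (-3>-7); eliminate s1.
Only (s3, 1) remains, with payoff -3.

-3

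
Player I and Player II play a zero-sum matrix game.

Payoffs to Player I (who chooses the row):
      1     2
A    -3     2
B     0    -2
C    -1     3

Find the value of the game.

-1/3

Row A is strictly dominated by row C, so Player I never plays it.
The remaining 2×2 game on (B, C) × (1, 2) has no saddle point. Let Player I play B with probability p; indifference gives −(1−p) = −2p + 3(1−p), so p = 2/3.
Similarly Player II's optimal q on 1 is 5/6, and the value is 0·(5/6) + (-2)·(1/6) = -1/3.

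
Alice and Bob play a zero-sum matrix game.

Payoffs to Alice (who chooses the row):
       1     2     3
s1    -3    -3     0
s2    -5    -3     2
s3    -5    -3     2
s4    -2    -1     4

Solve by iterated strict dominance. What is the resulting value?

Row s3 is strictly dominated by row s4 (-2>-5, -1>-3, 4>2); eliminate s3.
Row s2 is strictly dominated by row s4 (-2>-5, -1>-3, 4>2); eliminate s2.
Row s1 is strictly dominated by row s4 (-2>-3, -1>-3, 4>0); eliminate s1.
Column 2 is strictly dominated by 1 for Bob (-2<-1); eliminate 2.
Column 3 is strictly dominated by 1 for Bob (-2<4); eliminate 3.
Only (s4, 1) remains, with payoff -2.

-2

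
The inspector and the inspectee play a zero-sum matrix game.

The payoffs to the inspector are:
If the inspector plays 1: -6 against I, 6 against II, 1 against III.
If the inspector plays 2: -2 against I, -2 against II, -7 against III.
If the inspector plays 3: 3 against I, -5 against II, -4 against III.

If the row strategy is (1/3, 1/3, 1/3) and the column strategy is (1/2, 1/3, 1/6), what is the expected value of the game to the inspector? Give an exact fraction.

-3/2

Against (1/2, 1/3, 1/6), each row's expected payoff is 1: -5/6; 2: -17/6; 3: -5/6.
Taking the (1/3, 1/3, 1/3)-weighted average: (1/3)·(-5/6) + (1/3)·(-17/6) + (1/3)·(-5/6) = -3/2.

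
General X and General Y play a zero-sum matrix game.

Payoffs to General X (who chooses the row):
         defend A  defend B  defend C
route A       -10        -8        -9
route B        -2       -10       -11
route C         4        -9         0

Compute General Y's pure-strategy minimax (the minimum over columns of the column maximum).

-8

The worst case (largest entry) in each column is defend A: 4, defend B: -8, defend C: 0.
The best (smallest) of these is -8.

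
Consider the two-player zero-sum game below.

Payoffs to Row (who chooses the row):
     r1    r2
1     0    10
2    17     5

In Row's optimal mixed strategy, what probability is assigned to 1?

Row minima are 0 and 5, so Row's maximin is 5; column maxima are 17 and 10, so Column's minimax is 10. These differ, so the equilibrium is in mixed strategies.
Let Row play 1 with probability p. Column is indifferent when 17(1−p) = 10p + 5(1−p), giving p = 6/11.

6/11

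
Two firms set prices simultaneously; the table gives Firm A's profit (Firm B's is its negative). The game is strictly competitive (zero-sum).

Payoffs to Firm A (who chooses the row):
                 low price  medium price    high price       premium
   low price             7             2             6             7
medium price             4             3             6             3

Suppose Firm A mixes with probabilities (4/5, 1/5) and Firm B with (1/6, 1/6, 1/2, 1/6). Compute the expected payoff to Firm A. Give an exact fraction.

82/15

Against (1/6, 1/6, 1/2, 1/6), each row's expected payoff is low price: 17/3; medium price: 14/3.
Taking the (4/5, 1/5)-weighted average: (4/5)·(17/3) + (1/5)·(14/3) = 82/15.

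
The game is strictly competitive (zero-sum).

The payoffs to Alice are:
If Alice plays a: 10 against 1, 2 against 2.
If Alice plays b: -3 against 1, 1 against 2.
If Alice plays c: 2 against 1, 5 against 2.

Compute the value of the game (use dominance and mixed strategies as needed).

46/11

Row b is strictly dominated by row c, so Alice never plays it.
The remaining 2×2 game on (a, c) × (1, 2) has no saddle point. Let Alice play a with probability p; indifference gives 10p + 2(1−p) = 2p + 5(1−p), so p = 3/11.
Similarly Bob's optimal q on 1 is 3/11, and the value is 10·(3/11) + (2)·(8/11) = 46/11.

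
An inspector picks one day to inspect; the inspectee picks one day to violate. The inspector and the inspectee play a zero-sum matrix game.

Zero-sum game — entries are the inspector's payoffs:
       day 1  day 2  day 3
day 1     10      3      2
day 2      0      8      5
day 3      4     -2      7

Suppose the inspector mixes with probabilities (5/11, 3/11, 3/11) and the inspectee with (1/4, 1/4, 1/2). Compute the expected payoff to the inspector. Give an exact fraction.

17/4

Against (1/4, 1/4, 1/2), each row's expected payoff is day 1: 17/4; day 2: 9/2; day 3: 4.
Taking the (5/11, 3/11, 3/11)-weighted average: (5/11)·(17/4) + (3/11)·(9/2) + (3/11)·(4) = 17/4.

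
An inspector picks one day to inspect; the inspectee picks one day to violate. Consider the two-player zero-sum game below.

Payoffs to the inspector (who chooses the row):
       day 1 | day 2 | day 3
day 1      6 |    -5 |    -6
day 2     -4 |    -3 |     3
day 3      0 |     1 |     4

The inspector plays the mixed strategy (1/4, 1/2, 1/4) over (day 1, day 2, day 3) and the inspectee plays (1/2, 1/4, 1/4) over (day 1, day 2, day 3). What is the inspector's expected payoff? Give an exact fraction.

Against (1/2, 1/4, 1/4), each row's expected payoff is day 1: 1/4; day 2: -2; day 3: 5/4.
Taking the (1/4, 1/2, 1/4)-weighted average: (1/4)·(1/4) + (1/2)·(-2) + (1/4)·(5/4) = -5/8.

-5/8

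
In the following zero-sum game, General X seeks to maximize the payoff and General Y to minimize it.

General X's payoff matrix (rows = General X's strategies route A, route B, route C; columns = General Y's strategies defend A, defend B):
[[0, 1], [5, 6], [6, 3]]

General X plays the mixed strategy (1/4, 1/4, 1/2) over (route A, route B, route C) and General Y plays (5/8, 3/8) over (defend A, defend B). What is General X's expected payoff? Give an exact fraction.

31/8

Against (5/8, 3/8), each row's expected payoff is route A: 3/8; route B: 43/8; route C: 39/8.
Taking the (1/4, 1/4, 1/2)-weighted average: (1/4)·(3/8) + (1/4)·(43/8) + (1/2)·(39/8) = 31/8.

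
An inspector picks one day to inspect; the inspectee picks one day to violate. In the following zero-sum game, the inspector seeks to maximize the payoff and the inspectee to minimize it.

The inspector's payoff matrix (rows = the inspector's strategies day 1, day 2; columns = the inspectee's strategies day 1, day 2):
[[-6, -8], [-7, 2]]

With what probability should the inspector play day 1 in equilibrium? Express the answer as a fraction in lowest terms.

Row minima are -8 and -7, so the inspector's maximin is -7; column maxima are -6 and 2, so the inspectee's minimax is -6. These differ, so the equilibrium is in mixed strategies.
Let the inspector play day 1 with probability p. The inspectee is indifferent when −6p − 7(1−p) = −8p + 2(1−p), giving p = 9/11.

9/11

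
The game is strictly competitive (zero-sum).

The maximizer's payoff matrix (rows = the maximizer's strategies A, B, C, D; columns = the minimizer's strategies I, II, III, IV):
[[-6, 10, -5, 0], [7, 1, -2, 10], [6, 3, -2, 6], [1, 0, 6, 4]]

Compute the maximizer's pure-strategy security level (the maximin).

The worst-case payoff for each row is A: -6, B: -2, C: -2, D: 0.
The best of these is 0.

0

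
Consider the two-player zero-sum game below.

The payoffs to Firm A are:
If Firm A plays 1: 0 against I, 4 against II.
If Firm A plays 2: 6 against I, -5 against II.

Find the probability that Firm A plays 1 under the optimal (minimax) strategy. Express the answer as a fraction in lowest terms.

11/15

Row minima are 0 and -5, so Firm A's maximin is 0; column maxima are 6 and 4, so Firm B's minimax is 4. These differ, so the equilibrium is in mixed strategies.
Let Firm A play 1 with probability p. Firm B is indifferent when 6(1−p) = 4p − 5(1−p), giving p = 11/15.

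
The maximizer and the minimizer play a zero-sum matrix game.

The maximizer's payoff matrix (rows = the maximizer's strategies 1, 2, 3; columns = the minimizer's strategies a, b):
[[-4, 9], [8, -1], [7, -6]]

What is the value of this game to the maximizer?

34/11

Row 3 is strictly dominated by row 2, so the maximizer never plays it.
The remaining 2×2 game on (1, 2) × (a, b) has no saddle point. Let the maximizer play 1 with probability p; indifference gives −4p + 8(1−p) = 9p − (1−p), so p = 9/22.
Similarly the minimizer's optimal q on a is 5/11, and the value is -4·(5/11) + (9)·(6/11) = 34/11.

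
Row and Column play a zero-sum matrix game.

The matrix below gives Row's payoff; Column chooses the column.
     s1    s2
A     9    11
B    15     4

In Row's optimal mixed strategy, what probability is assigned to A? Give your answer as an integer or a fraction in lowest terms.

Row minima are 9 and 4, so Row's maximin is 9; column maxima are 15 and 11, so Column's minimax is 11. These differ, so the equilibrium is in mixed strategies.
Let Row play A with probability p. Column is indifferent when 9p + 15(1−p) = 11p + 4(1−p), giving p = 11/13.

11/13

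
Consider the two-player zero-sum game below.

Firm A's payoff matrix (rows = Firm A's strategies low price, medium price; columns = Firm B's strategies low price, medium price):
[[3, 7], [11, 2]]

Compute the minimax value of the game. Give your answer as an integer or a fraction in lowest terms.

71/13

Row minima are 3 and 2, so Firm A's maximin is 3; column maxima are 11 and 7, so Firm B's minimax is 7. These differ, so the equilibrium is in mixed strategies.
Let Firm A play low price with probability p. Firm B is indifferent when 3p + 11(1−p) = 7p + 2(1−p), giving p = 9/13.
Let Firm B play low price with probability q. Firm A is indifferent when 3q + 7(1−q) = 11q + 2(1−q), giving q = 5/13.
The value is 3·(5/13) + (7)·(8/13) = 71/13.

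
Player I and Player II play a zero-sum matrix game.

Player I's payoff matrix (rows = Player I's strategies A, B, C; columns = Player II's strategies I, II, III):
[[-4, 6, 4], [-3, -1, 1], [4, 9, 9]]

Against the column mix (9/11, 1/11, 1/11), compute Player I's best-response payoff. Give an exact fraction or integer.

54/11

A: (-4)·(9/11) + (6)·(1/11) + (4)·(1/11) = -26/11.
B: (-3)·(9/11) + (-1)·(1/11) + (1)·(1/11) = -27/11.
C: (4)·(9/11) + (9)·(1/11) + (9)·(1/11) = 54/11.
The best pure response is C with expected payoff 54/11.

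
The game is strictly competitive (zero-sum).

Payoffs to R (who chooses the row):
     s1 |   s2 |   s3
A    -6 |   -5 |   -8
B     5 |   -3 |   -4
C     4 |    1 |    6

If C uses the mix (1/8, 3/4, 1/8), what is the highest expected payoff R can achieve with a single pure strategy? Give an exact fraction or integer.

A: (-6)·(1/8) + (-5)·(3/4) + (-8)·(1/8) = -11/2.
B: (5)·(1/8) + (-3)·(3/4) + (-4)·(1/8) = -17/8.
C: (4)·(1/8) + (1)·(3/4) + (6)·(1/8) = 2.
The best pure response is C with expected payoff 2.

2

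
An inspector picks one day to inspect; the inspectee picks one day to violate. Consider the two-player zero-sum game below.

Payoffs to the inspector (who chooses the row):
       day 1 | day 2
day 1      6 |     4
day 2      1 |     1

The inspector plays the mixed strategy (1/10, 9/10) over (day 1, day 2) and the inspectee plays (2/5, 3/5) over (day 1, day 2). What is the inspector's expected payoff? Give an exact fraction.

Against (2/5, 3/5), each row's expected payoff is day 1: 24/5; day 2: 1.
Taking the (1/10, 9/10)-weighted average: (1/10)·(24/5) + (9/10)·(1) = 69/50.

69/50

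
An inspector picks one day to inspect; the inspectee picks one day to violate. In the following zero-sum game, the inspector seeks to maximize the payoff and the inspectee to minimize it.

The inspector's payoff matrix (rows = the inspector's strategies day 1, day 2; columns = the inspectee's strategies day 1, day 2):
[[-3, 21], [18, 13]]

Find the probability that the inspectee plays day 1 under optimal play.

Row minima are -3 and 13, so the inspector's maximin is 13; column maxima are 18 and 21, so the inspectee's minimax is 18. These differ, so the equilibrium is in mixed strategies.
Let the inspectee play day 1 with probability q. The inspector is indifferent when −3q + 21(1−q) = 18q + 13(1−q), giving q = 8/29.

8/29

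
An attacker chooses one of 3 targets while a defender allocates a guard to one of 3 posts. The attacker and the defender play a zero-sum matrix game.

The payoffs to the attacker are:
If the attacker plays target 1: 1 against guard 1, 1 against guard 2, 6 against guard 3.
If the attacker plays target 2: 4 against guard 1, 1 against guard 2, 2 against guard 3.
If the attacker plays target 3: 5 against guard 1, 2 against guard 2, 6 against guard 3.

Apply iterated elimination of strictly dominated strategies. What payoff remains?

Column guard 3 is strictly dominated by guard 2 for the defender (1<6, 1<2, 2<6); eliminate guard 3.
Row target 1 is strictly dominated by row target 3 (5>1, 2>1); eliminate target 1.
Row target 2 is strictly dominated by row target 3 (5>4, 2>1); eliminate target 2.
Column guard 1 is strictly dominated by guard 2 for the defender (2<5); eliminate guard 1.
Only (target 3, guard 2) remains, with payoff 2.

2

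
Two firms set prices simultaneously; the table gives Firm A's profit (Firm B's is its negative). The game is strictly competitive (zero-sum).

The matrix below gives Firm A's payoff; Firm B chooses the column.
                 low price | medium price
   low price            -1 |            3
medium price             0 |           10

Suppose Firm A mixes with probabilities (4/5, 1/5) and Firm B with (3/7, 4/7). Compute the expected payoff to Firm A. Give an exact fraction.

76/35

Against (3/7, 4/7), each row's expected payoff is low price: 9/7; medium price: 40/7.
Taking the (4/5, 1/5)-weighted average: (4/5)·(9/7) + (1/5)·(40/7) = 76/35.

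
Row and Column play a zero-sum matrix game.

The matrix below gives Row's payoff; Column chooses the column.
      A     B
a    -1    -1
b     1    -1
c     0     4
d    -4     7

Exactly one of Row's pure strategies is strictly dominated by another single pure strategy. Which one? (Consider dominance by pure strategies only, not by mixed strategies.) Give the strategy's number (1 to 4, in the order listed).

Compare a with c: 0 > -1, 4 > -1.
So c strictly dominates a for Row; a is strictly dominated.

1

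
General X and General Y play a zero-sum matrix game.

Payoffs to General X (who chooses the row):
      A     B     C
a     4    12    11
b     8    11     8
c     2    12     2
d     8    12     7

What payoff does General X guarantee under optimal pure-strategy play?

Row minima: 4, 8, 2, 7 → General X's maximin is 8.
Column maxima: 8, 12, 11 → General Y's minimax is 8.
They coincide at (b, A), so the value is 8.

8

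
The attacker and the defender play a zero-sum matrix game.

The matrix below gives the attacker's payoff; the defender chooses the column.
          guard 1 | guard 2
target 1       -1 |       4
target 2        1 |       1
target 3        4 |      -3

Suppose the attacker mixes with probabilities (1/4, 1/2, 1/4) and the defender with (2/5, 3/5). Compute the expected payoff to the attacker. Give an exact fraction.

19/20

Against (2/5, 3/5), each row's expected payoff is target 1: 2; target 2: 1; target 3: -1/5.
Taking the (1/4, 1/2, 1/4)-weighted average: (1/4)·(2) + (1/2)·(1) + (1/4)·(-1/5) = 19/20.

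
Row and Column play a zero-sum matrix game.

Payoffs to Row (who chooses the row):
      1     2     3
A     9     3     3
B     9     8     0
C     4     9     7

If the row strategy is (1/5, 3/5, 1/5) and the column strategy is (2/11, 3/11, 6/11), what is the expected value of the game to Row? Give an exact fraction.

Against (2/11, 3/11, 6/11), each row's expected payoff is A: 45/11; B: 42/11; C: 7.
Taking the (1/5, 3/5, 1/5)-weighted average: (1/5)·(45/11) + (3/5)·(42/11) + (1/5)·(7) = 248/55.

248/55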